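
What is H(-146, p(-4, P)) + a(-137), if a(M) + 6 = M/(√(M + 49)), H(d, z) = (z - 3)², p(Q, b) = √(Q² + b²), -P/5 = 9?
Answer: 2044 - 6*√2041 + 137*I*√22/44 ≈ 1772.9 + 14.604*I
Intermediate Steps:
P = -45 (P = -5*9 = -45)
H(d, z) = (-3 + z)²
a(M) = -6 + M/√(49 + M) (a(M) = -6 + M/(√(M + 49)) = -6 + M/(√(49 + M)) = -6 + M/√(49 + M))
H(-146, p(-4, P)) + a(-137) = (-3 + √((-4)² + (-45)²))² + (-6 - 137/√(49 - 137)) = (-3 + √(16 + 2025))² + (-6 - (-137)*I*√22/44) = (-3 + √2041)² + (-6 - (-137)*I*√22/44) = (-3 + √2041)² + (-6 + 137*I*√22/44) = -6 + (-3 + √2041)² + 137*I*√22/44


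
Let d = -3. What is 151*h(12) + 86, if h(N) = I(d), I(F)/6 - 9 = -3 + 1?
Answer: 6428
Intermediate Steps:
I(F) = 42 (I(F) = 54 + 6*(-3 + 1) = 54 + 6*(-2) = 54 - 12 = 42)
h(N) = 42
151*h(12) + 86 = 151*42 + 86 = 6342 + 86 = 6428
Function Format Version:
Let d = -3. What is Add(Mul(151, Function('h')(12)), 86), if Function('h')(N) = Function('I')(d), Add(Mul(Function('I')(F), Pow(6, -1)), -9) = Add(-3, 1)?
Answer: 6428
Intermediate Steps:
Function('I')(F) = 42 (Function('I')(F) = Add(54, Mul(6, Add(-3, 1))) = Add(54, Mul(6, -2)) = Add(54, -12) = 42)
Function('h')(N) = 42
Add(Mul(151, Function('h')(12)), 86) = Add(Mul(151, 42), 86) = Add(6342, 86) = 6428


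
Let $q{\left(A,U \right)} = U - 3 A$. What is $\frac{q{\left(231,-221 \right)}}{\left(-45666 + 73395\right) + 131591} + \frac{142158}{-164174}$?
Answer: $- \frac{132550393}{152070940} \approx -0.87164$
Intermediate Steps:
$\frac{q{\left(231,-221 \right)}}{\left(-45666 + 73395\right) + 131591} + \frac{142158}{-164174} = \frac{-221 - 693}{\left(-45666 + 73395\right) + 131591} + \frac{142158}{-164174} = \frac{-221 - 693}{27729 + 131591} + 142158 \left(- \frac{1}{164174}\right) = - \frac{914}{159320} - \frac{1653}{1909} = \left(-914\right) \frac{1}{159320} - \frac{1653}{1909} = - \frac{457}{79660} - \frac{1653}{1909} = - \frac{132550393}{152070940}$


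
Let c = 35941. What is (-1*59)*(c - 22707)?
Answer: -780806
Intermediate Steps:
(-1*59)*(c - 22707) = (-1*59)*(35941 - 22707) = -59*13234 = -780806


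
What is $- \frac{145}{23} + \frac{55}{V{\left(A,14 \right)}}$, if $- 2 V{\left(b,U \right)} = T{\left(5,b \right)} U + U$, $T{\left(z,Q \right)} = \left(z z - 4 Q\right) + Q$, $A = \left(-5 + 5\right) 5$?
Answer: $- \frac{27655}{4186} \approx -6.6065$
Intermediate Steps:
$A = 0$ ($A = 0 \cdot 5 = 0$)
$T{\left(z,Q \right)} = z^{2} - 3 Q$ ($T{\left(z,Q \right)} = \left(z^{2} - 4 Q\right) + Q = z^{2} - 3 Q$)
$V{\left(b,U \right)} = - \frac{U}{2} - \frac{U \left(25 - 3 b\right)}{2}$ ($V{\left(b,U \right)} = - \frac{\left(5^{2} - 3 b\right) U + U}{2} = - \frac{\left(25 - 3 b\right) U + U}{2} = - \frac{U \left(25 - 3 b\right) + U}{2} = - \frac{U + U \left(25 - 3 b\right)}{2} = - \frac{U}{2} - \frac{U \left(25 - 3 b\right)}{2}$)
$- \frac{145}{23} + \frac{55}{V{\left(A,14 \right)}} = - \frac{145}{23} + \frac{55}{\frac{1}{2} \cdot 14 \left(-26 + 3 \cdot 0\right)} = \left(-145\right) \frac{1}{23} + \frac{55}{\frac{1}{2} \cdot 14 \left(-26 + 0\right)} = - \frac{145}{23} + \frac{55}{\frac{1}{2} \cdot 14 \left(-26\right)} = - \frac{145}{23} + \frac{55}{-182} = - \frac{145}{23} + 55 \left(- \frac{1}{182}\right) = - \frac{145}{23} - \frac{55}{182} = - \frac{27655}{4186}$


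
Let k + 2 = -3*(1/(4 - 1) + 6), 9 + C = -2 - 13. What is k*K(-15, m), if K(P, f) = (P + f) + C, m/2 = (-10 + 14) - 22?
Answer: 1575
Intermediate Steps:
m = -36 (m = 2*((-10 + 14) - 22) = 2*(4 - 22) = 2*(-18) = -36)
C = -24 (C = -9 + (-2 - 13) = -9 - 15 = -24)
K(P, f) = -24 + P + f (K(P, f) = (P + f) - 24 = -24 + P + f)
k = -21 (k = -2 - 3*(1/(4 - 1) + 6) = -2 - 3*(1/3 + 6) = -2 - 3*(⅓ + 6) = -2 - 3*19/3 = -2 - 19 = -21)
k*K(-15, m) = -21*(-24 - 15 - 36) = -21*(-75) = 1575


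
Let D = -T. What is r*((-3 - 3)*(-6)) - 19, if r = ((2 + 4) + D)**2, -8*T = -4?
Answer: 1070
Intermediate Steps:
T = 1/2 (T = -1/8*(-4) = 1/2 ≈ 0.50000)
D = -1/2 (D = -1*1/2 = -1/2 ≈ -0.50000)
r = 121/4 (r = ((2 + 4) - 1/2)**2 = (6 - 1/2)**2 = (11/2)**2 = 121/4 ≈ 30.250)
r*((-3 - 3)*(-6)) - 19 = 121*((-3 - 3)*(-6))/4 - 19 = 121*(-6*(-6))/4 - 19 = (121/4)*36 - 19 = 1089 - 19 = 1070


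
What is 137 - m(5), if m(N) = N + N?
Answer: 127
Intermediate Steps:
m(N) = 2*N
137 - m(5) = 137 - 2*5 = 137 - 1*10 = 137 - 10 = 127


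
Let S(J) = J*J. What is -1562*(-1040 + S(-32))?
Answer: 24992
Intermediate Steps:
S(J) = J²
-1562*(-1040 + S(-32)) = -1562*(-1040 + (-32)²) = -1562*(-1040 + 1024) = -1562*(-16) = 24992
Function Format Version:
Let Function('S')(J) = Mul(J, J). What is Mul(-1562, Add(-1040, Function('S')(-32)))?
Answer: 24992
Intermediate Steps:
Function('S')(J) = Pow(J, 2)
Mul(-1562, Add(-1040, Function('S')(-32))) = Mul(-1562, Add(-1040, Pow(-32, 2))) = Mul(-1562, Add(-1040, 1024)) = Mul(-1562, -16) = 24992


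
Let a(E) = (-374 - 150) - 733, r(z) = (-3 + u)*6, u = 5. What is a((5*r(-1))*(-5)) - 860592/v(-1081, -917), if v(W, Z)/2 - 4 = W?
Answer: -307831/359 ≈ -857.47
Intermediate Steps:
v(W, Z) = 8 + 2*W
r(z) = 12 (r(z) = (-3 + 5)*6 = 2*6 = 12)
a(E) = -1257 (a(E) = -524 - 733 = -1257)
a((5*r(-1))*(-5)) - 860592/v(-1081, -917) = -1257 - 860592/(8 + 2*(-1081)) = -1257 - 860592/(8 - 2162) = -1257 - 860592/(-2154) = -1257 - 860592*(-1)/2154 = -1257 - 1*(-143432/359) = -1257 + 143432/359 = -307831/359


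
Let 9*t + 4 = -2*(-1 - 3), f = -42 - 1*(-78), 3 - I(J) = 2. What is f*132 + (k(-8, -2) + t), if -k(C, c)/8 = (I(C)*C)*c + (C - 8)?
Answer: 42772/9 ≈ 4752.4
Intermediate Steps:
I(J) = 1 (I(J) = 3 - 1*2 = 3 - 2 = 1)
k(C, c) = 64 - 8*C - 8*C*c (k(C, c) = -8*((1*C)*c + (C - 8)) = -8*(C*c + (-8 + C)) = -8*(-8 + C + C*c) = 64 - 8*C - 8*C*c)
f = 36 (f = -42 + 78 = 36)
t = 4/9 (t = -4/9 + (-2*(-1 - 3))/9 = -4/9 + (-2*(-4))/9 = -4/9 + (1/9)*8 = -4/9 + 8/9 = 4/9 ≈ 0.44444)
f*132 + (k(-8, -2) + t) = 36*132 + ((64 - 8*(-8) - 8*(-8)*(-2)) + 4/9) = 4752 + ((64 + 64 - 128) + 4/9) = 4752 + (0 + 4/9) = 4752 + 4/9 = 42772/9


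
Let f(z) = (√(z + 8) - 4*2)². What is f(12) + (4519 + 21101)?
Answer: 25704 - 32*√5 ≈ 25632.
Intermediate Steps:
f(z) = (-8 + √(8 + z))² (f(z) = (√(8 + z) - 8)² = (-8 + √(8 + z))²)
f(12) + (4519 + 21101) = (-8 + √(8 + 12))² + (4519 + 21101) = (-8 + √20)² + 25620 = (-8 + 2*√5)² + 25620 = 25620 + (-8 + 2*√5)²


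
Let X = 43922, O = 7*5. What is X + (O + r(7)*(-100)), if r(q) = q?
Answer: 43257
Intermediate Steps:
O = 35
X + (O + r(7)*(-100)) = 43922 + (35 + 7*(-100)) = 43922 + (35 - 700) = 43922 - 665 = 43257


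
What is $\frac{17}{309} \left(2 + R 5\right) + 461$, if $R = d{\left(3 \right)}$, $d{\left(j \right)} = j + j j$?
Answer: $\frac{143503}{309} \approx 464.41$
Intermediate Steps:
$d{\left(j \right)} = j + j^{2}$
$R = 12$ ($R = 3 \left(1 + 3\right) = 3 \cdot 4 = 12$)
$\frac{17}{309} \left(2 + R 5\right) + 461 = \frac{17}{309} \left(2 + 12 \cdot 5\right) + 461 = 17 \cdot \frac{1}{309} \left(2 + 60\right) + 461 = \frac{17}{309} \cdot 62 + 461 = \frac{1054}{309} + 461 = \frac{143503}{309}$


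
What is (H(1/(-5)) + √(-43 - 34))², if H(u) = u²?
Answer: -48124/625 + 2*I*√77/25 ≈ -76.998 + 0.702*I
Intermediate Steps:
(H(1/(-5)) + √(-43 - 34))² = ((1/(-5))² + √(-43 - 34))² = ((-⅕)² + √(-77))² = (1/25 + I*√77)²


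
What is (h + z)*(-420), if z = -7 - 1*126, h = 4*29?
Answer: 7140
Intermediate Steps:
h = 116
z = -133 (z = -7 - 126 = -133)
(h + z)*(-420) = (116 - 133)*(-420) = -17*(-420) = 7140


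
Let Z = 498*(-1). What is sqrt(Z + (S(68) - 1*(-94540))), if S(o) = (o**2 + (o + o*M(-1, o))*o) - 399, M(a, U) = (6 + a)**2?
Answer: 49*sqrt(91) ≈ 467.43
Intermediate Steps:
S(o) = -399 + 27*o**2 (S(o) = (o**2 + (o + o*(6 - 1)**2)*o) - 399 = (o**2 + (o + o*5**2)*o) - 399 = (o**2 + (o + o*25)*o) - 399 = (o**2 + (o + 25*o)*o) - 399 = (o**2 + (26*o)*o) - 399 = (o**2 + 26*o**2) - 399 = 27*o**2 - 399 = -399 + 27*o**2)
Z = -498
sqrt(Z + (S(68) - 1*(-94540))) = sqrt(-498 + ((-399 + 27*68**2) - 1*(-94540))) = sqrt(-498 + ((-399 + 27*4624) + 94540)) = sqrt(-498 + ((-399 + 124848) + 94540)) = sqrt(-498 + (124449 + 94540)) = sqrt(-498 + 218989) = sqrt(218491) = 49*sqrt(91)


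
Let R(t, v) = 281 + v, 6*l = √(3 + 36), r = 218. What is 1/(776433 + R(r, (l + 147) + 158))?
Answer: 9324228/7245102316319 - 2*√39/7245102316319 ≈ 1.2870e-6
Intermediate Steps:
l = √39/6 (l = √(3 + 36)/6 = √39/6 ≈ 1.0408)
1/(776433 + R(r, (l + 147) + 158)) = 1/(776433 + (281 + ((√39/6 + 147) + 158))) = 1/(776433 + (281 + ((147 + √39/6) + 158))) = 1/(776433 + (281 + (305 + √39/6))) = 1/(776433 + (586 + √39/6)) = 1/(777019 + √39/6)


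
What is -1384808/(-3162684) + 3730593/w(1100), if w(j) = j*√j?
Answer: 346202/790671 + 3730593*√11/121000 ≈ 102.69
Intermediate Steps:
w(j) = j^(3/2)
-1384808/(-3162684) + 3730593/w(1100) = -1384808/(-3162684) + 3730593/(1100^(3/2)) = -1384808*(-1/3162684) + 3730593/((11000*√11)) = 346202/790671 + 3730593*(√11/121000) = 346202/790671 + 3730593*√11/121000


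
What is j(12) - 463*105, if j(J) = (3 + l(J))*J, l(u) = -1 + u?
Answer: -48447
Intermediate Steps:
j(J) = J*(2 + J) (j(J) = (3 + (-1 + J))*J = (2 + J)*J = J*(2 + J))
j(12) - 463*105 = 12*(2 + 12) - 463*105 = 12*14 - 48615 = 168 - 48615 = -48447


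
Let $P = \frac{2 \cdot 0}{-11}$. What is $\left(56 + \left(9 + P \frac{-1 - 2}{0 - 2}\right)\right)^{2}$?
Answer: $4225$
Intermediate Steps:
$P = 0$ ($P = 0 \left(- \frac{1}{11}\right) = 0$)
$\left(56 + \left(9 + P \frac{-1 - 2}{0 - 2}\right)\right)^{2} = \left(56 + \left(9 + 0 \frac{-1 - 2}{0 - 2}\right)\right)^{2} = \left(56 + \left(9 + 0 \left(- \frac{3}{-2}\right)\right)\right)^{2} = \left(56 + \left(9 + 0 \left(\left(-3\right) \left(- \frac{1}{2}\right)\right)\right)\right)^{2} = \left(56 + \left(9 + 0 \cdot \frac{3}{2}\right)\right)^{2} = \left(56 + \left(9 + 0\right)\right)^{2} = \left(56 + 9\right)^{2} = 65^{2} = 4225$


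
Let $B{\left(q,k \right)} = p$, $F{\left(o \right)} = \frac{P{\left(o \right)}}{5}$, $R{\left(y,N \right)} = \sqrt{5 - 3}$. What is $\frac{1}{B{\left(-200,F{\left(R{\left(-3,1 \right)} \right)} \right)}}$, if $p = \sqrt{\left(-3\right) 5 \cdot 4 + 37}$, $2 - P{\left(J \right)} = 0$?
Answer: $- \frac{i \sqrt{23}}{23} \approx - 0.20851 i$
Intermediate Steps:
$P{\left(J \right)} = 2$ ($P{\left(J \right)} = 2 - 0 = 2 + 0 = 2$)
$R{\left(y,N \right)} = \sqrt{2}$
$F{\left(o \right)} = \frac{2}{5}$
$p = i \sqrt{23}$ ($p = \sqrt{\left(-15\right) 4 + 37} = \sqrt{-60 + 37} = \sqrt{-23} = i \sqrt{23} \approx 4.7958 i$)
$B{\left(q,k \right)} = i \sqrt{23}$
$\frac{1}{B{\left(-200,F{\left(R{\left(-3,1 \right)} \right)} \right)}} = \frac{1}{i \sqrt{23}} = - \frac{i \sqrt{23}}{23}$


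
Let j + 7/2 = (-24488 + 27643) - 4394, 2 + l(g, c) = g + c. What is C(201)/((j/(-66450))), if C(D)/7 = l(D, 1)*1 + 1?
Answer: 5342580/71 ≈ 75248.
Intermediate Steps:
l(g, c) = -2 + c + g (l(g, c) = -2 + (g + c) = -2 + (c + g) = -2 + c + g)
C(D) = 7*D (C(D) = 7*((-2 + 1 + D)*1 + 1) = 7*((-1 + D)*1 + 1) = 7*((-1 + D) + 1) = 7*D)
j = -2485/2 (j = -7/2 + ((-24488 + 27643) - 4394) = -7/2 + (3155 - 4394) = -7/2 - 1239 = -2485/2 ≈ -1242.5)
C(201)/((j/(-66450))) = (7*201)/((-2485/2/(-66450))) = 1407/((-2485/2*(-1/66450))) = 1407/(497/26580) = 1407*(26580/497) = 5342580/71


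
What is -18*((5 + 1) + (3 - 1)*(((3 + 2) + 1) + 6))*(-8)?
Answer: 4320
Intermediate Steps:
-18*((5 + 1) + (3 - 1)*(((3 + 2) + 1) + 6))*(-8) = -18*(6 + 2*((5 + 1) + 6))*(-8) = -18*(6 + 2*(6 + 6))*(-8) = -18*(6 + 2*12)*(-8) = -18*(6 + 24)*(-8) = -18*30*(-8) = -540*(-8) = 4320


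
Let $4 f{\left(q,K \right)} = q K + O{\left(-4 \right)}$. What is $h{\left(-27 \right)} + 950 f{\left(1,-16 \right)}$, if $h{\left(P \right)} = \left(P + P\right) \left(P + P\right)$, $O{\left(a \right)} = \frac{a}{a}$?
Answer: $- \frac{1293}{2} \approx -646.5$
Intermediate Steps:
$O{\left(a \right)} = 1$
$f{\left(q,K \right)} = \frac{1}{4} + \frac{K q}{4}$ ($f{\left(q,K \right)} = \frac{q K + 1}{4} = \frac{K q + 1}{4} = \frac{1 + K q}{4} = \frac{1}{4} + \frac{K q}{4}$)
$h{\left(P \right)} = 4 P^{2}$ ($h{\left(P \right)} = 2 P 2 P = 4 P^{2}$)
$h{\left(-27 \right)} + 950 f{\left(1,-16 \right)} = 4 \left(-27\right)^{2} + 950 \left(\frac{1}{4} + \frac{1}{4} \left(-16\right) 1\right) = 4 \cdot 729 + 950 \left(\frac{1}{4} - 4\right) = 2916 + 950 \left(- \frac{15}{4}\right) = 2916 - \frac{7125}{2} = - \frac{1293}{2}$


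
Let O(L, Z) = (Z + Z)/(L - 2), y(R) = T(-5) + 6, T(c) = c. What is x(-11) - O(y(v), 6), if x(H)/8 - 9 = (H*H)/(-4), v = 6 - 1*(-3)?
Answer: -158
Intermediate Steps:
v = 9 (v = 6 + 3 = 9)
y(R) = 1 (y(R) = -5 + 6 = 1)
O(L, Z) = 2*Z/(-2 + L) (O(L, Z) = (2*Z)/(-2 + L) = 2*Z/(-2 + L))
x(H) = 72 - 2*H² (x(H) = 72 + 8*((H*H)/(-4)) = 72 + 8*(H²*(-¼)) = 72 + 8*(-H²/4) = 72 - 2*H²)
x(-11) - O(y(v), 6) = (72 - 2*(-11)²) - 2*6/(-2 + 1) = (72 - 2*121) - 2*6/(-1) = (72 - 242) - 2*6*(-1) = -170 - 1*(-12) = -170 + 12 = -158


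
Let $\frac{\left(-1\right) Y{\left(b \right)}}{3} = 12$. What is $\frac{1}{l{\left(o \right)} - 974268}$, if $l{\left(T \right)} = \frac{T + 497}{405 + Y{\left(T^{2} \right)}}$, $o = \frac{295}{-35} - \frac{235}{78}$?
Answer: $- \frac{201474}{196289405917} \approx -1.0264 \cdot 10^{-6}$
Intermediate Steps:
$Y{\left(b \right)} = -36$ ($Y{\left(b \right)} = \left(-3\right) 12 = -36$)
$o = - \frac{6247}{546}$ ($o = 295 \left(- \frac{1}{35}\right) - \frac{235}{78} = - \frac{59}{7} - \frac{235}{78} = - \frac{6247}{546} \approx -11.441$)
$l{\left(T \right)} = \frac{497}{369} + \frac{T}{369}$ ($l{\left(T \right)} = \frac{T + 497}{405 - 36} = \frac{497 + T}{369} = \left(497 + T\right) \frac{1}{369} = \frac{497}{369} + \frac{T}{369}$)
$\frac{1}{l{\left(o \right)} - 974268} = \frac{1}{\left(\frac{497}{369} + \frac{1}{369} \left(- \frac{6247}{546}\right)\right) - 974268} = \frac{1}{\left(\frac{497}{369} - \frac{6247}{201474}\right) - 974268} = \frac{1}{\frac{265115}{201474} - 974268} = \frac{1}{- \frac{196289405917}{201474}} = - \frac{201474}{196289405917}$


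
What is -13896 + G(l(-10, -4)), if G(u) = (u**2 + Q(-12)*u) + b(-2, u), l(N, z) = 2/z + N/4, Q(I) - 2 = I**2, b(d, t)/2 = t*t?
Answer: -14307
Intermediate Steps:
b(d, t) = 2*t**2 (b(d, t) = 2*(t*t) = 2*t**2)
Q(I) = 2 + I**2
l(N, z) = 2/z + N/4 (l(N, z) = 2/z + N*(1/4) = 2/z + N/4)
G(u) = 3*u**2 + 146*u (G(u) = (u**2 + (2 + (-12)**2)*u) + 2*u**2 = (u**2 + (2 + 144)*u) + 2*u**2 = (u**2 + 146*u) + 2*u**2 = 3*u**2 + 146*u)
-13896 + G(l(-10, -4)) = -13896 + (2/(-4) + (1/4)*(-10))*(146 + 3*(2/(-4) + (1/4)*(-10))) = -13896 + (2*(-1/4) - 5/2)*(146 + 3*(2*(-1/4) - 5/2)) = -13896 + (-1/2 - 5/2)*(146 + 3*(-1/2 - 5/2)) = -13896 - 3*(146 + 3*(-3)) = -13896 - 3*(146 - 9) = -13896 - 3*137 = -13896 - 411 = -14307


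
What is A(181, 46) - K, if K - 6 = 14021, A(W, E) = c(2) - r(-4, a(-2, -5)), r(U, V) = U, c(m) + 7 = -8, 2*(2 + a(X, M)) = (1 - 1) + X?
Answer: -14038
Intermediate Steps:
a(X, M) = -2 + X/2 (a(X, M) = -2 + ((1 - 1) + X)/2 = -2 + (0 + X)/2 = -2 + X/2)
c(m) = -15 (c(m) = -7 - 8 = -15)
A(W, E) = -11 (A(W, E) = -15 - 1*(-4) = -15 + 4 = -11)
K = 14027 (K = 6 + 14021 = 14027)
A(181, 46) - K = -11 - 1*14027 = -11 - 14027 = -14038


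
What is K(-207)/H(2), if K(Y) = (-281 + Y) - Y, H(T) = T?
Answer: -281/2 ≈ -140.50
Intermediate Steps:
K(Y) = -281
K(-207)/H(2) = -281/2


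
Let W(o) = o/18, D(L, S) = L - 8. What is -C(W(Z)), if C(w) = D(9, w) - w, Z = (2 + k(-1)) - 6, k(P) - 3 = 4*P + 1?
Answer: -11/9 ≈ -1.2222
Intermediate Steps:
k(P) = 4 + 4*P (k(P) = 3 + (4*P + 1) = 3 + (1 + 4*P) = 4 + 4*P)
D(L, S) = -8 + L
Z = -4 (Z = (2 + (4 + 4*(-1))) - 6 = (2 + (4 - 4)) - 6 = (2 + 0) - 6 = 2 - 6 = -4)
W(o) = o/18 (W(o) = o*(1/18) = o/18)
C(w) = 1 - w (C(w) = (-8 + 9) - w = 1 - w)
-C(W(Z)) = -(1 - (-4)/18) = -(1 - 1*(-2/9)) = -(1 + 2/9) = -1*11/9 = -11/9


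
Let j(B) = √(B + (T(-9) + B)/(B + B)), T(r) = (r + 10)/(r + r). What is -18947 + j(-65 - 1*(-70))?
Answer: -18947 + √4945/30 ≈ -18945.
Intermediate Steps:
T(r) = (10 + r)/(2*r) (T(r) = (10 + r)/((2*r)) = (10 + r)*(1/(2*r)) = (10 + r)/(2*r))
j(B) = √(B + (-1/18 + B)/(2*B)) (j(B) = √(B + ((½)*(10 - 9)/(-9) + B)/(B + B)) = √(B + ((½)*(-⅑)*1 + B)/((2*B))) = √(B + (-1/18 + B)*(1/(2*B))) = √(B + (-1/18 + B)/(2*B)))
-18947 + j(-65 - 1*(-70)) = -18947 + √(18 - 1/(-65 - 1*(-70)) + 36*(-65 - 1*(-70)))/6 = -18947 + √(18 - 1/(-65 + 70) + 36*(-65 + 70))/6 = -18947 + √(18 - 1/5 + 36*5)/6 = -18947 + √(18 - 1*⅕ + 180)/6 = -18947 + √(18 - ⅕ + 180)/6 = -18947 + √(989/5)/6 = -18947 + (√4945/5)/6 = -18947 + √4945/30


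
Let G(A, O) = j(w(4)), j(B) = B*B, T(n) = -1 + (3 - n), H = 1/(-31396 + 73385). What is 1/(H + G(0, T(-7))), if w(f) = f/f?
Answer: 41989/41990 ≈ 0.99998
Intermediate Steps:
w(f) = 1
H = 1/41989 ≈ 2.3816e-5
T(n) = 2 - n
j(B) = B²
G(A, O) = 1 (G(A, O) = 1² = 1)
1/(H + G(0, T(-7))) = 1/(1/41989 + 1) = 1/(41990/41989) = 41989/41990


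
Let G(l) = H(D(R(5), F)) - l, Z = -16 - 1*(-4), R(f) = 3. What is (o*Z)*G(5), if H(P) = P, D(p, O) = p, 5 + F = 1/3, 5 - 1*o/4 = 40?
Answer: -3360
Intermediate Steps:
o = -140 (o = 20 - 4*40 = 20 - 160 = -140)
F = -14/3 (F = -5 + 1/3 = -5 + 1*(⅓) = -5 + ⅓ = -14/3 ≈ -4.6667)
Z = -12 (Z = -16 + 4 = -12)
G(l) = 3 - l
(o*Z)*G(5) = (-140*(-12))*(3 - 1*5) = 1680*(3 - 5) = 1680*(-2) = -3360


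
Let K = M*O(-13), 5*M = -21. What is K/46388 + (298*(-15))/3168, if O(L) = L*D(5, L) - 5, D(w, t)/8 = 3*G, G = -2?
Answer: -44914693/30616080 ≈ -1.4670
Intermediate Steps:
D(w, t) = -48 (D(w, t) = 8*(3*(-2)) = 8*(-6) = -48)
M = -21/5 (M = (⅕)*(-21) = -21/5 ≈ -4.2000)
O(L) = -5 - 48*L (O(L) = L*(-48) - 5 = -48*L - 5 = -5 - 48*L)
K = -12999/5 (K = -21*(-5 - 48*(-13))/5 = -21*(-5 + 624)/5 = -21/5*619 = -12999/5 ≈ -2599.8)
K/46388 + (298*(-15))/3168 = -12999/5/46388 + (298*(-15))/3168 = -12999/5*1/46388 - 4470*1/3168 = -12999/231940 - 745/528 = -44914693/30616080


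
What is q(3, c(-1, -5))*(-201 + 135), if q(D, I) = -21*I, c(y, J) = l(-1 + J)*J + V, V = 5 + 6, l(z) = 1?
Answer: 8316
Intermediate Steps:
V = 11
c(y, J) = 11 + J (c(y, J) = 1*J + 11 = J + 11 = 11 + J)
q(3, c(-1, -5))*(-201 + 135) = (-21*(11 - 5))*(-201 + 135) = -21*6*(-66) = -126*(-66) = 8316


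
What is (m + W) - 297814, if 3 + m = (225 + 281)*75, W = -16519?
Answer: -276386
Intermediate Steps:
m = 37947 (m = -3 + (225 + 281)*75 = -3 + 506*75 = -3 + 37950 = 37947)
(m + W) - 297814 = (37947 - 16519) - 297814 = 21428 - 297814 = -276386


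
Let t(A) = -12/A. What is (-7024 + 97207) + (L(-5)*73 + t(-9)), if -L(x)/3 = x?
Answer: 273838/3 ≈ 91279.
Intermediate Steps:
L(x) = -3*x
(-7024 + 97207) + (L(-5)*73 + t(-9)) = (-7024 + 97207) + (-3*(-5)*73 - 12/(-9)) = 90183 + (15*73 - 12*(-1/9)) = 90183 + (1095 + 4/3) = 90183 + 3289/3 = 273838/3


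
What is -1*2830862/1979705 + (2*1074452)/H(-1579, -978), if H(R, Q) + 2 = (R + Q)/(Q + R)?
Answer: -4254198824182/1979705 ≈ -2.1489e+6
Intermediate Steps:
H(R, Q) = -1 (H(R, Q) = -2 + (R + Q)/(Q + R) = -2 + (Q + R)/(Q + R) = -2 + 1 = -1)
-1*2830862/1979705 + (2*1074452)/H(-1579, -978) = -1*2830862/1979705 + (2*1074452)/(-1) = -2830862*1/1979705 + 2148904*(-1) = -2830862/1979705 - 2148904 = -4254198824182/1979705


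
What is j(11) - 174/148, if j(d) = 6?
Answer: 357/74 ≈ 4.8243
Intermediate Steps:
j(11) - 174/148 = 6 - 174/148 = 6 - 29*3/74 = 6 - 87/74 = 357/74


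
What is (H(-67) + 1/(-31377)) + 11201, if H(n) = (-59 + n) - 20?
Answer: 346872734/31377 ≈ 11055.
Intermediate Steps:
H(n) = -79 + n
(H(-67) + 1/(-31377)) + 11201 = ((-79 - 67) + 1/(-31377)) + 11201 = (-146 - 1/31377) + 11201 = -4581043/31377 + 11201 = 346872734/31377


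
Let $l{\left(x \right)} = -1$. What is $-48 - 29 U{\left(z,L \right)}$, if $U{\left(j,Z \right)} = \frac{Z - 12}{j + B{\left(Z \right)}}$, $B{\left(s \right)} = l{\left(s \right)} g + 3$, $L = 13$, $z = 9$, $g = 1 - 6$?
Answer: $- \frac{845}{17} \approx -49.706$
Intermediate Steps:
$g = -5$ ($g = 1 - 6 = -5$)
$B{\left(s \right)} = 8$ ($B{\left(s \right)} = \left(-1\right) \left(-5\right) + 3 = 5 + 3 = 8$)
$U{\left(j,Z \right)} = \frac{-12 + Z}{8 + j}$ ($U{\left(j,Z \right)} = \frac{Z - 12}{j + 8} = \frac{-12 + Z}{8 + j}$)
$-48 - 29 U{\left(z,L \right)} = -48 - 29 \frac{-12 + 13}{8 + 9} = -48 - 29 \cdot \frac{1}{17} \cdot 1 = -48 - \frac{29}{17} = - \frac{845}{17}$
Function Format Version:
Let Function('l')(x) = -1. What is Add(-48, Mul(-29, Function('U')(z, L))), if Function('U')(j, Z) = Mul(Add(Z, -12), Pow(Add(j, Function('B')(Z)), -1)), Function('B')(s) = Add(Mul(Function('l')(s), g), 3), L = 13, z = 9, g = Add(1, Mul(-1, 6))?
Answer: Rational(-845, 17) ≈ -49.706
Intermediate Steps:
g = -5 (g = Add(1, -6) = -5)
Function('B')(s) = 8 (Function('B')(s) = Add(Mul(-1, -5), 3) = Add(5, 3) = 8)
Function('U')(j, Z) = Mul(Pow(Add(8, j), -1), Add(-12, Z)) (Function('U')(j, Z) = Mul(Add(Z, -12), Pow(Add(j, 8), -1)) = Mul(Add(-12, Z), Pow(Add(8, j), -1)) = Mul(Pow(Add(8, j), -1), Add(-12, Z)))
Add(-48, Mul(-29, Function('U')(z, L))) = Add(-48, Mul(-29, Mul(Pow(Add(8, 9), -1), Add(-12, 13)))) = Add(-48, Mul(-29, Mul(Pow(17, -1), 1))) = Add(-48, Mul(-29, Mul(Rational(1, 17), 1))) = Add(-48, Mul(-29, Rational(1, 17))) = Add(-48, Rational(-29, 17)) = Rational(-845, 17)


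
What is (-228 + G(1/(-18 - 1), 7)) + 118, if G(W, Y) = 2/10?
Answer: -549/5 ≈ -109.80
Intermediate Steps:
G(W, Y) = ⅕ (G(W, Y) = 2*(⅒) = ⅕)
(-228 + G(1/(-18 - 1), 7)) + 118 = (-228 + ⅕) + 118 = -1139/5 + 118 = -549/5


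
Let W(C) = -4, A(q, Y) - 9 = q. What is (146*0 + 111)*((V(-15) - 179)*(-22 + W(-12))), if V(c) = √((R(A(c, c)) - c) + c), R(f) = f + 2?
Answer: 516594 - 5772*I ≈ 5.1659e+5 - 5772.0*I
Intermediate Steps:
A(q, Y) = 9 + q
R(f) = 2 + f
V(c) = √(11 + c) (V(c) = √(((2 + (9 + c)) - c) + c) = √(((11 + c) - c) + c) = √(11 + c))
(146*0 + 111)*((V(-15) - 179)*(-22 + W(-12))) = (146*0 + 111)*((√(11 - 15) - 179)*(-22 - 4)) = (0 + 111)*((√(-4) - 179)*(-26)) = 111*((2*I - 179)*(-26)) = 111*((-179 + 2*I)*(-26)) = 111*(4654 - 52*I) = 516594 - 5772*I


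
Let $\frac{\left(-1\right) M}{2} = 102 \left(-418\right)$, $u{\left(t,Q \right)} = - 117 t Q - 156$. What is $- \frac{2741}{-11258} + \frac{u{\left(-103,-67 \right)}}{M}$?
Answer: $- \frac{1476321047}{159998696} \approx -9.2271$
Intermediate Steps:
$u{\left(t,Q \right)} = -156 - 117 Q t$ ($u{\left(t,Q \right)} = - 117 Q t - 156 = -156 - 117 Q t$)
$M = 85272$ ($M = - 2 \cdot 102 \left(-418\right) = \left(-2\right) \left(-42636\right) = 85272$)
$- \frac{2741}{-11258} + \frac{u{\left(-103,-67 \right)}}{M} = - \frac{2741}{-11258} + \frac{-156 - \left(-7839\right) \left(-103\right)}{85272} = \left(-2741\right) \left(- \frac{1}{11258}\right) + \left(-156 - 807417\right) \frac{1}{85272} = \frac{2741}{11258} - \frac{269191}{28424} = - \frac{1476321047}{159998696}$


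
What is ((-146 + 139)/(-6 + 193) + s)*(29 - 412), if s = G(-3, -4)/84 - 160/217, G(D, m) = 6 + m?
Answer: 70026571/243474 ≈ 287.61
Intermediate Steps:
s = -929/1302 (s = (6 - 4)/84 - 160/217 = 2*(1/84) - 160*1/217 = 1/42 - 160/217 = -929/1302 ≈ -0.71352)
((-146 + 139)/(-6 + 193) + s)*(29 - 412) = ((-146 + 139)/(-6 + 193) - 929/1302)*(29 - 412) = (-7/187 - 929/1302)*(-383) = -182837/243474*(-383) = 70026571/243474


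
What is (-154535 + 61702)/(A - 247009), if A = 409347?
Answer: -92833/162338 ≈ -0.57185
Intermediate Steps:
(-154535 + 61702)/(A - 247009) = (-154535 + 61702)/(409347 - 247009) = -92833/162338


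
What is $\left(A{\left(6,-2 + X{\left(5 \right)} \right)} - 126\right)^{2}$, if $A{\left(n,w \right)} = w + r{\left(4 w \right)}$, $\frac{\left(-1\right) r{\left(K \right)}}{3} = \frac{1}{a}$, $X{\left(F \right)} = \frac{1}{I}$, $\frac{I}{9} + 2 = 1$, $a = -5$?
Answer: $\frac{32924644}{2025} \approx 16259.0$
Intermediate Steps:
$I = -9$ ($I = -18 + 9 \cdot 1 = -18 + 9 = -9$)
$X{\left(F \right)} = - \frac{1}{9}$ ($X{\left(F \right)} = \frac{1}{-9} = - \frac{1}{9}$)
$r{\left(K \right)} = \frac{3}{5}$ ($r{\left(K \right)} = - \frac{3}{-5} = \left(-3\right) \left(- \frac{1}{5}\right) = \frac{3}{5}$)
$A{\left(n,w \right)} = \frac{3}{5} + w$ ($A{\left(n,w \right)} = w + \frac{3}{5} = \frac{3}{5} + w$)
$\left(A{\left(6,-2 + X{\left(5 \right)} \right)} - 126\right)^{2} = \left(\left(\frac{3}{5} - \frac{19}{9}\right) - 126\right)^{2} = \left(- \frac{68}{45} - 126\right)^{2} = \left(- \frac{5738}{45}\right)^{2} = \frac{32924644}{2025}$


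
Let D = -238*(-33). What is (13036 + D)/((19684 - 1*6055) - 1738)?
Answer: 20890/11891 ≈ 1.7568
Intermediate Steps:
D = 7854
(13036 + D)/((19684 - 1*6055) - 1738) = (13036 + 7854)/((19684 - 1*6055) - 1738) = 20890/((19684 - 6055) - 1738) = 20890/(13629 - 1738) = 20890/11891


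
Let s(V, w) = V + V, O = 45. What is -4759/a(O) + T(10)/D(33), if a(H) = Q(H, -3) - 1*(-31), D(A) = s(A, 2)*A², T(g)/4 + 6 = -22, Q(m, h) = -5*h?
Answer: -171026759/1653102 ≈ -103.46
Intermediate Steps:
s(V, w) = 2*V
T(g) = -112 (T(g) = -24 + 4*(-22) = -24 - 88 = -112)
D(A) = 2*A³ (D(A) = (2*A)*A² = 2*A³)
a(H) = 46 (a(H) = -5*(-3) - 1*(-31) = 15 + 31 = 46)
-4759/a(O) + T(10)/D(33) = -4759/46 - 112/(2*33³) = -4759*1/46 - 112/(2*35937) = -4759/46 - 112/71874 = -4759/46 - 112*1/71874 = -4759/46 - 56/35937 = -171026759/1653102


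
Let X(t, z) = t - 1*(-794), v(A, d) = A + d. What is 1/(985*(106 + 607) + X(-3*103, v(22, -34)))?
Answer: 1/702790 ≈ 1.4229e-6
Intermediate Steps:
X(t, z) = 794 + t (X(t, z) = t + 794 = 794 + t)
1/(985*(106 + 607) + X(-3*103, v(22, -34))) = 1/(985*(106 + 607) + (794 - 3*103)) = 1/(985*713 + (794 - 309)) = 1/(702305 + 485) = 1/702790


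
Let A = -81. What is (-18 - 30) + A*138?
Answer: -11226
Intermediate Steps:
(-18 - 30) + A*138 = (-18 - 30) - 81*138 = -48 - 11178 = -11226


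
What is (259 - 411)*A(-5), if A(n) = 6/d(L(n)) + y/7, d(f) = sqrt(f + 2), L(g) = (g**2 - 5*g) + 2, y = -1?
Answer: 152/7 - 152*sqrt(6)/3 ≈ -102.39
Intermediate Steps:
L(g) = 2 + g**2 - 5*g
d(f) = sqrt(2 + f)
A(n) = -1/7 + 6/sqrt(4 + n**2 - 5*n) (A(n) = 6/(sqrt(2 + (2 + n**2 - 5*n))) - 1/7 = 6/(sqrt(4 + n**2 - 5*n)) - 1*1/7 = 6/sqrt(4 + n**2 - 5*n) - 1/7 = -1/7 + 6/sqrt(4 + n**2 - 5*n))
(259 - 411)*A(-5) = (259 - 411)*(-1/7 + 6/sqrt(4 + (-5)**2 - 5*(-5))) = -152*(-1/7 + 6/sqrt(4 + 25 + 25)) = -152*(-1/7 + 6/sqrt(54)) = -152*(-1/7 + 6*(sqrt(6)/18)) = -152*(-1/7 + sqrt(6)/3) = 152/7 - 152*sqrt(6)/3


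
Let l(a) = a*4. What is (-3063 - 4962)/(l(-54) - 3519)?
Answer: 535/249 ≈ 2.1486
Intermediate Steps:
l(a) = 4*a
(-3063 - 4962)/(l(-54) - 3519) = (-3063 - 4962)/(4*(-54) - 3519) = -8025/(-216 - 3519) = -8025/(-3735) = -8025*(-1/3735) = 535/249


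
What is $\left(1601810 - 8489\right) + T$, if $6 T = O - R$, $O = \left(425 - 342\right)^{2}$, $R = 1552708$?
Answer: $\frac{2671369}{2} \approx 1.3357 \cdot 10^{6}$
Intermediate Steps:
$O = 6889$ ($O = 83^{2} = 6889$)
$T = - \frac{515273}{2}$ ($T = \frac{6889 - 1552708}{6} = \frac{1}{6} \left(-1545819\right) = - \frac{515273}{2} \approx -2.5764 \cdot 10^{5}$)
$\left(1601810 - 8489\right) + T = \left(1601810 - 8489\right) - \frac{515273}{2} = 1593321 - \frac{515273}{2} = \frac{2671369}{2}$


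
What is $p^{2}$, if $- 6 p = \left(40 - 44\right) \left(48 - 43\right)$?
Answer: $\frac{100}{9} \approx 11.111$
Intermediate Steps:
$p = \frac{10}{3}$ ($p = - \frac{\left(40 - 44\right) \left(48 - 43\right)}{6} = - \frac{\left(40 - 44\right) 5}{6} = - \frac{\left(-4\right) 5}{6} = \left(- \frac{1}{6}\right) \left(-20\right) = \frac{10}{3} \approx 3.3333$)
$p^{2} = \left(\frac{10}{3}\right)^{2} = \frac{100}{9}$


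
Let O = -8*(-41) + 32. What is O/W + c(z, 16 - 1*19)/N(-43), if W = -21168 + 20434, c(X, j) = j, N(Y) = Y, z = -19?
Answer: -6639/15781 ≈ -0.42070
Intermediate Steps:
W = -734
O = 360 (O = 328 + 32 = 360)
O/W + c(z, 16 - 1*19)/N(-43) = 360/(-734) + (16 - 1*19)/(-43) = 360*(-1/734) + (16 - 19)*(-1/43) = -180/367 - 3*(-1/43) = -180/367 + 3/43 = -6639/15781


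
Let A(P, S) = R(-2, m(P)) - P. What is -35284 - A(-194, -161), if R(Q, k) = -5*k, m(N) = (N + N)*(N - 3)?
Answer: 346702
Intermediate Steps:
m(N) = 2*N*(-3 + N) (m(N) = (2*N)*(-3 + N) = 2*N*(-3 + N))
A(P, S) = -P - 10*P*(-3 + P) (A(P, S) = -10*P*(-3 + P) - P = -P - 10*P*(-3 + P))
-35284 - A(-194, -161) = -35284 - (-194)*(29 - 10*(-194)) = -35284 - (-194)*(29 + 1940) = -35284 - (-194)*1969 = -35284 - 1*(-381986) = -35284 + 381986 = 346702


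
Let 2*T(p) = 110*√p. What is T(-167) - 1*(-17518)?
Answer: 17518 + 55*I*√167 ≈ 17518.0 + 710.76*I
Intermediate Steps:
T(p) = 55*√p (T(p) = (110*√p)/2 = 55*√p)
T(-167) - 1*(-17518) = 55*√(-167) - 1*(-17518) = 55*(I*√167) + 17518 = 55*I*√167 + 17518 = 17518 + 55*I*√167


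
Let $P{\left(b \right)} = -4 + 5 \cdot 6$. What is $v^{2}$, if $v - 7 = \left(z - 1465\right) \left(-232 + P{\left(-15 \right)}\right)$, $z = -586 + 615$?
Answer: $87511247329$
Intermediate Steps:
$z = 29$
$P{\left(b \right)} = 26$ ($P{\left(b \right)} = -4 + 30 = 26$)
$v = 295823$ ($v = 7 + \left(29 - 1465\right) \left(-232 + 26\right) = 7 - -295816 = 7 + 295816 = 295823$)
$v^{2} = 295823^{2} = 87511247329$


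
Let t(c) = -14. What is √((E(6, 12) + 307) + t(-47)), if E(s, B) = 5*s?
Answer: √323 ≈ 17.972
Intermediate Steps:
√((E(6, 12) + 307) + t(-47)) = √((5*6 + 307) - 14) = √((30 + 307) - 14) = √(337 - 14) = √323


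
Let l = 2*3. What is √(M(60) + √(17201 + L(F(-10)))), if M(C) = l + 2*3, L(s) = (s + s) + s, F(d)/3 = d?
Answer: √(12 + √17111) ≈ 11.950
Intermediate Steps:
F(d) = 3*d
l = 6
L(s) = 3*s (L(s) = 2*s + s = 3*s)
M(C) = 12 (M(C) = 6 + 2*3 = 6 + 6 = 12)
√(M(60) + √(17201 + L(F(-10)))) = √(12 + √(17201 + 3*(3*(-10)))) = √(12 + √(17201 + 3*(-30))) = √(12 + √(17201 - 90)) = √(12 + √17111)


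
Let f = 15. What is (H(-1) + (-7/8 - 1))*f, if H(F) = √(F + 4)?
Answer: -225/8 + 15*√3 ≈ -2.1442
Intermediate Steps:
H(F) = √(4 + F)
(H(-1) + (-7/8 - 1))*f = (√(4 - 1) + (-7/8 - 1))*15 = (√3 + (-7*⅛ - 1))*15 = (√3 + (-7/8 - 1))*15 = (√3 - 15/8)*15 = (-15/8 + √3)*15 = -225/8 + 15*√3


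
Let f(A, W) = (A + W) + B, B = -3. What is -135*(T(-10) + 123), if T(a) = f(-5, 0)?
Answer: -15525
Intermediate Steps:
f(A, W) = -3 + A + W (f(A, W) = (A + W) - 3 = -3 + A + W)
T(a) = -8 (T(a) = -3 - 5 + 0 = -8)
-135*(T(-10) + 123) = -135*(-8 + 123) = -135*115 = -15525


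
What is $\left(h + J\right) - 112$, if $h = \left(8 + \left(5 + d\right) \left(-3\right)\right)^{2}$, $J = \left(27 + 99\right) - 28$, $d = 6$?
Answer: $611$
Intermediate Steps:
$J = 98$ ($J = 126 - 28 = 98$)
$h = 625$ ($h = \left(8 + \left(5 + 6\right) \left(-3\right)\right)^{2} = \left(8 + 11 \left(-3\right)\right)^{2} = \left(8 - 33\right)^{2} = \left(-25\right)^{2} = 625$)
$\left(h + J\right) - 112 = \left(625 + 98\right) - 112 = 723 - 112 = 611$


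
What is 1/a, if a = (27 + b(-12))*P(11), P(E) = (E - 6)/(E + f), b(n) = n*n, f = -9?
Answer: 2/855 ≈ 0.0023392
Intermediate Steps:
b(n) = n**2
P(E) = (-6 + E)/(-9 + E) (P(E) = (E - 6)/(E - 9) = (-6 + E)/(-9 + E))
a = 855/2 (a = (27 + (-12)**2)*((-6 + 11)/(-9 + 11)) = (27 + 144)*(5/2) = 171*((1/2)*5) = 171*(5/2) = 855/2 ≈ 427.50)
1/a = 1/(855/2) = 2/855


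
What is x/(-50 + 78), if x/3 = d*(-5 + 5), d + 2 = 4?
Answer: 0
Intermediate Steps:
d = 2 (d = -2 + 4 = 2)
x = 0 (x = 3*(2*(-5 + 5)) = 3*(2*0) = 3*0 = 0)
x/(-50 + 78) = 0/(-50 + 78) = 0/28 = (1/28)*0 = 0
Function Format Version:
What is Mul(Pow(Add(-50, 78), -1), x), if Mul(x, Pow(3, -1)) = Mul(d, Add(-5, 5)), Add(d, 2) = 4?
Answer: 0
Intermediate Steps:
d = 2 (d = Add(-2, 4) = 2)
x = 0 (x = Mul(3, Mul(2, Add(-5, 5))) = Mul(3, Mul(2, 0)) = Mul(3, 0) = 0)
Mul(Pow(Add(-50, 78), -1), x) = Mul(Pow(Add(-50, 78), -1), 0) = Mul(Pow(28, -1), 0) = Mul(Rational(1, 28), 0) = 0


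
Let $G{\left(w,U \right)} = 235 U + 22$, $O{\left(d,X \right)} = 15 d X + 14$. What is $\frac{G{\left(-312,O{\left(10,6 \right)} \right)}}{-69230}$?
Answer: $- \frac{107406}{34615} \approx -3.1029$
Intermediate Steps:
$O{\left(d,X \right)} = 14 + 15 X d$ ($O{\left(d,X \right)} = 15 X d + 14 = 14 + 15 X d$)
$G{\left(w,U \right)} = 22 + 235 U$
$\frac{G{\left(-312,O{\left(10,6 \right)} \right)}}{-69230} = \frac{22 + 235 \left(14 + 15 \cdot 6 \cdot 10\right)}{-69230} = \left(22 + 235 \left(14 + 900\right)\right) \left(- \frac{1}{69230}\right) = \left(22 + 235 \cdot 914\right) \left(- \frac{1}{69230}\right) = \left(22 + 214790\right) \left(- \frac{1}{69230}\right) = 214812 \left(- \frac{1}{69230}\right) = - \frac{107406}{34615}$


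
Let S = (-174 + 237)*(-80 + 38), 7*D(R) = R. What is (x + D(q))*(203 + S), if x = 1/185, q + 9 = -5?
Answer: 901467/185 ≈ 4872.8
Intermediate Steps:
q = -14 (q = -9 - 5 = -14)
D(R) = R/7
x = 1/185 ≈ 0.0054054
S = -2646 (S = 63*(-42) = -2646)
(x + D(q))*(203 + S) = (1/185 + (1/7)*(-14))*(203 - 2646) = (1/185 - 2)*(-2443) = -369/185*(-2443) = 901467/185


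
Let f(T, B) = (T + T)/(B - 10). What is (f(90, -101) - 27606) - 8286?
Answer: -1328064/37 ≈ -35894.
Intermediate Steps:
f(T, B) = 2*T/(-10 + B) (f(T, B) = (2*T)/(-10 + B) = 2*T/(-10 + B))
(f(90, -101) - 27606) - 8286 = (2*90/(-10 - 101) - 27606) - 8286 = (2*90/(-111) - 27606) - 8286 = (2*90*(-1/111) - 27606) - 8286 = (-60/37 - 27606) - 8286 = -1021482/37 - 8286 = -1328064/37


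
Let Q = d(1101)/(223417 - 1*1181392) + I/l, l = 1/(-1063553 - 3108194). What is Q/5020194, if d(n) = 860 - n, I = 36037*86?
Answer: -51392787763542149/19955271150 ≈ -2.5754e+6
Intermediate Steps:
I = 3099182
l = -1/4171747 (l = 1/(-4171747) = -1/4171747 ≈ -2.3971e-7)
Q = -51392787763542149/3975 (Q = (860 - 1*1101)/(223417 - 1*1181392) + 3099182/(-1/4171747) = (860 - 1101)/(223417 - 1181392) + 3099182*(-4171747) = -241/(-957975) - 12929003210954 = -241*(-1/957975) - 12929003210954 = 1/3975 - 12929003210954 = -51392787763542149/3975 ≈ -1.2929e+13)
Q/5020194 = -51392787763542149/3975/5020194 = -51392787763542149/3975*1/5020194 = -51392787763542149/19955271150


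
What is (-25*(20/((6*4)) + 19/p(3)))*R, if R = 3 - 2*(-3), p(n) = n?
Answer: -3225/2 ≈ -1612.5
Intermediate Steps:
R = 9 (R = 3 + 6 = 9)
(-25*(20/((6*4)) + 19/p(3)))*R = -25*(20/((6*4)) + 19/3)*9 = -25*(20/24 + 19*(⅓))*9 = -25*(20*(1/24) + 19/3)*9 = -25*(⅚ + 19/3)*9 = -25*43/6*9 = -1075/6*9 = -3225/2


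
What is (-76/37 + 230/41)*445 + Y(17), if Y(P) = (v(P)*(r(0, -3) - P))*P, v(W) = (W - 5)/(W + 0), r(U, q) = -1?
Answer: 2072658/1517 ≈ 1366.3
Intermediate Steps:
v(W) = (-5 + W)/W
Y(P) = (-1 - P)*(-5 + P) (Y(P) = (((-5 + P)/P)*(-1 - P))*P = ((-1 - P)*(-5 + P)/P)*P = (-1 - P)*(-5 + P))
(-76/37 + 230/41)*445 + Y(17) = (-76/37 + 230/41)*445 - (1 + 17)*(-5 + 17) = (-76*1/37 + 230*(1/41))*445 - 1*18*12 = (-76/37 + 230/41)*445 - 216 = (5394/1517)*445 - 216 = 2400330/1517 - 216 = 2072658/1517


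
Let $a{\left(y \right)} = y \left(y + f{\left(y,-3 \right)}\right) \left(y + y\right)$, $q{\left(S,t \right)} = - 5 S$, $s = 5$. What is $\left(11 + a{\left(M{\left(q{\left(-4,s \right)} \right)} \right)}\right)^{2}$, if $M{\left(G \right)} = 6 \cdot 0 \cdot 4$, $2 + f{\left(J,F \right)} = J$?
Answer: $121$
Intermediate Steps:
$f{\left(J,F \right)} = -2 + J$
$M{\left(G \right)} = 0$ ($M{\left(G \right)} = 0 \cdot 4 = 0$)
$a{\left(y \right)} = 2 y^{2} \left(-2 + 2 y\right)$ ($a{\left(y \right)} = y \left(y + \left(-2 + y\right)\right) \left(y + y\right) = y \left(-2 + 2 y\right) 2 y = y 2 y \left(-2 + 2 y\right) = 2 y^{2} \left(-2 + 2 y\right)$)
$\left(11 + a{\left(M{\left(q{\left(-4,s \right)} \right)} \right)}\right)^{2} = \left(11 + 4 \cdot 0^{2} \left(-1 + 0\right)\right)^{2} = \left(11 + 4 \cdot 0 \left(-1\right)\right)^{2} = \left(11 + 0\right)^{2} = 11^{2} = 121$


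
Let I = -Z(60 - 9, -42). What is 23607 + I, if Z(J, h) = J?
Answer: 23556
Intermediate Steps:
I = -51 (I = -(60 - 9) = -1*51 = -51)
23607 + I = 23607 - 51 = 23556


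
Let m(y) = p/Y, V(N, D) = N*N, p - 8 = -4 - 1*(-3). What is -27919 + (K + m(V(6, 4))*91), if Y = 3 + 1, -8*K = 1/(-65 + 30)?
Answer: -7772729/280 ≈ -27760.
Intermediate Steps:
K = 1/280 (K = -1/(8*(-65 + 30)) = -⅛/(-35) = -⅛*(-1/35) = 1/280 ≈ 0.0035714)
p = 7 (p = 8 + (-4 - 1*(-3)) = 8 + (-4 + 3) = 8 - 1 = 7)
V(N, D) = N²
Y = 4
m(y) = 7/4
-27919 + (K + m(V(6, 4))*91) = -27919 + (1/280 + (7/4)*91) = -27919 + (1/280 + 637/4) = -27919 + 44591/280 = -7772729/280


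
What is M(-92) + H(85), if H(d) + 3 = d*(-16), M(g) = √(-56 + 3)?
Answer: -1363 + I*√53 ≈ -1363.0 + 7.2801*I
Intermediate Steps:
M(g) = I*√53 (M(g) = √(-53) = I*√53)
H(d) = -3 - 16*d (H(d) = -3 + d*(-16) = -3 - 16*d)
M(-92) + H(85) = I*√53 + (-3 - 16*85) = I*√53 + (-3 - 1360) = I*√53 - 1363 = -1363 + I*√53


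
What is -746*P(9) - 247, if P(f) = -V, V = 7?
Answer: 4975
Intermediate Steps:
P(f) = -7 (P(f) = -1*7 = -7)
-746*P(9) - 247 = -746*(-7) - 247 = 5222 - 247 = 4975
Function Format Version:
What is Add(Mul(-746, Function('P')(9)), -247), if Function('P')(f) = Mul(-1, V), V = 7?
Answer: 4975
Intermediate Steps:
Function('P')(f) = -7 (Function('P')(f) = Mul(-1, 7) = -7)
Add(Mul(-746, Function('P')(9)), -247) = Add(Mul(-746, -7), -247) = Add(5222, -247) = 4975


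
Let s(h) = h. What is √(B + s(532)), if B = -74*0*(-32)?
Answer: 2*√133 ≈ 23.065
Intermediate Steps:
B = 0 (B = 0*(-32) = 0)
√(B + s(532)) = √(0 + 532) = √532 = 2*√133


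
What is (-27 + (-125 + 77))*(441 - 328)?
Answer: -8475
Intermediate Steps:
(-27 + (-125 + 77))*(441 - 328) = (-27 - 48)*113 = -75*113 = -8475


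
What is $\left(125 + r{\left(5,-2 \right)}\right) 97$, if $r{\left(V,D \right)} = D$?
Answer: $11931$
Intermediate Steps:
$\left(125 + r{\left(5,-2 \right)}\right) 97 = \left(125 - 2\right) 97 = 123 \cdot 97 = 11931$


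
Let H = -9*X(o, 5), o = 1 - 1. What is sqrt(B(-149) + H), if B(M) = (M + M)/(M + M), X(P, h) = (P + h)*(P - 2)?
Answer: sqrt(91) ≈ 9.5394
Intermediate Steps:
o = 0
X(P, h) = (-2 + P)*(P + h) (X(P, h) = (P + h)*(-2 + P) = (-2 + P)*(P + h))
B(M) = 1 (B(M) = (2*M)/((2*M)) = (2*M)*(1/(2*M)) = 1)
H = 90 (H = -9*(0**2 - 2*0 - 2*5 + 0*5) = -9*(0 + 0 - 10 + 0) = -9*(-10) = 90)
sqrt(B(-149) + H) = sqrt(1 + 90) = sqrt(91)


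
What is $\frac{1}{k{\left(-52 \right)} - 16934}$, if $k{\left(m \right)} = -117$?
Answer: $- \frac{1}{17051} \approx -5.8648 \cdot 10^{-5}$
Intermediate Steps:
$\frac{1}{k{\left(-52 \right)} - 16934} = \frac{1}{-117 - 16934} = \frac{1}{-17051} = - \frac{1}{17051}$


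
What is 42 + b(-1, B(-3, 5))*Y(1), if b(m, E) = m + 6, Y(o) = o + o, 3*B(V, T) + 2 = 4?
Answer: 52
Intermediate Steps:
B(V, T) = 2/3 (B(V, T) = -2/3 + (1/3)*4 = -2/3 + 4/3 = 2/3)
Y(o) = 2*o
b(m, E) = 6 + m
42 + b(-1, B(-3, 5))*Y(1) = 42 + (6 - 1)*(2*1) = 42 + 5*2 = 42 + 10 = 52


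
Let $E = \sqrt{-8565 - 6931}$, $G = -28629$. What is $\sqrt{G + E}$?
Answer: $\sqrt{-28629 + 2 i \sqrt{3874}} \approx 0.3679 + 169.2 i$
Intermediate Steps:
$E = 2 i \sqrt{3874}$ ($E = \sqrt{-15496} = 2 i \sqrt{3874} \approx 124.48 i$)
$\sqrt{G + E} = \sqrt{-28629 + 2 i \sqrt{3874}}$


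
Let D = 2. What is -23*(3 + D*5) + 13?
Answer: -286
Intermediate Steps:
-23*(3 + D*5) + 13 = -23*(3 + 2*5) + 13 = -23*(3 + 10) + 13 = -23*13 + 13 = -299 + 13 = -286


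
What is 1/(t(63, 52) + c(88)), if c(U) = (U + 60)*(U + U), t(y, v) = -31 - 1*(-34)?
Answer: 1/26051 ≈ 3.8386e-5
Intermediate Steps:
t(y, v) = 3 (t(y, v) = -31 + 34 = 3)
c(U) = 2*U*(60 + U) (c(U) = (60 + U)*(2*U) = 2*U*(60 + U))
1/(t(63, 52) + c(88)) = 1/(3 + 2*88*(60 + 88)) = 1/(3 + 2*88*148) = 1/(3 + 26048) = 1/26051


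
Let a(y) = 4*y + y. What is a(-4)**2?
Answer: 400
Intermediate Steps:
a(y) = 5*y
a(-4)**2 = (5*(-4))**2 = (-20)**2 = 400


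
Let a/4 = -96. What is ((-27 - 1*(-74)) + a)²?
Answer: 113569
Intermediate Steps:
a = -384 (a = 4*(-96) = -384)
((-27 - 1*(-74)) + a)² = ((-27 - 1*(-74)) - 384)² = ((-27 + 74) - 384)² = (47 - 384)² = (-337)² = 113569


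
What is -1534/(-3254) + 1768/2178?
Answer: 2273531/1771803 ≈ 1.2832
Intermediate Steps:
-1534/(-3254) + 1768/2178 = -1534*(-1/3254) + 1768*(1/2178) = 767/1627 + 884/1089 = 2273531/1771803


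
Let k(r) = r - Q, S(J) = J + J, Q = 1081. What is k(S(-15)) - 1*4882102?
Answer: -4883213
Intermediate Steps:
S(J) = 2*J
k(r) = -1081 + r (k(r) = r - 1*1081 = r - 1081 = -1081 + r)
k(S(-15)) - 1*4882102 = (-1081 + 2*(-15)) - 1*4882102 = (-1081 - 30) - 4882102 = -1111 - 4882102 = -4883213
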